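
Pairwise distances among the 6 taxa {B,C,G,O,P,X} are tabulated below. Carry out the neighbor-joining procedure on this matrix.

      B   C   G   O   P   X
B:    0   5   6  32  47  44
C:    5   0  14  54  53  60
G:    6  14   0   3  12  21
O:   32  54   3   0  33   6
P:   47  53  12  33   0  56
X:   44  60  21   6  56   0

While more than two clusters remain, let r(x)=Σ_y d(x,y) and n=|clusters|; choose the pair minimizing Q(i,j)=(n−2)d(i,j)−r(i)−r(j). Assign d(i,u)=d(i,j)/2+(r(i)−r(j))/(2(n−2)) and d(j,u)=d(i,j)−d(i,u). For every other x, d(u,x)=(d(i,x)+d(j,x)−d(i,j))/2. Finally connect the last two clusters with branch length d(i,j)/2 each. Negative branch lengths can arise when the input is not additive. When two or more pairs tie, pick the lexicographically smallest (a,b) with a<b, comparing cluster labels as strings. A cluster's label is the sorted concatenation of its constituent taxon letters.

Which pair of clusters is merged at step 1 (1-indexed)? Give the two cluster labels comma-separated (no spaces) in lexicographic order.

B,C

iteration 1: select B,C (d=5, Q=-300); attach at lengths (-4, 9); label the merged cluster BC
  updated: d(BC,G)=15/2, d(BC,O)=81/2, d(BC,P)=95/2, d(BC,X)=99/2
iteration 2: select O,X (d=6, Q=-197); attach at lengths (-16/3, 34/3); label the merged cluster OX
  updated: d(BC,OX)=42, d(G,OX)=9, d(OX,P)=83/2
iteration 3: select BC,G (d=15/2, Q=-221/2); attach at lengths (167/8, -107/8); label the merged cluster BCG
  updated: d(BCG,OX)=87/4, d(BCG,P)=26
iteration 4: select BCG,OX (d=87/4, Q=-357/4); attach at lengths (25/8, 149/8); label the merged cluster BCGOX
  updated: d(BCGOX,P)=183/8
iteration 5: select BCGOX,P (d=183/8); attach at lengths (183/16, 183/16); label the merged cluster BCGOPX
final tree: ((((B:-4,C:9):167/8,G:-107/8):25/8,(O:-16/3,X:34/3):149/8):183/16,P:183/16)
total length: 505/8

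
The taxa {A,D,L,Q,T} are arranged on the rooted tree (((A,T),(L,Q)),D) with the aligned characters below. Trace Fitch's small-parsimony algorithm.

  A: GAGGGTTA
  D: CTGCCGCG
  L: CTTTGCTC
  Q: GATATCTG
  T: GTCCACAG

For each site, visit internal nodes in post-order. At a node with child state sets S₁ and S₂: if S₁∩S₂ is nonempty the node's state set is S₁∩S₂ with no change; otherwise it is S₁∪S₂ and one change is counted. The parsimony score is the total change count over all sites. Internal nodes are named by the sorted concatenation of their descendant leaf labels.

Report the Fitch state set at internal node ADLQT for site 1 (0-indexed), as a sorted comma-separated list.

[col 0] AT: children A:{G}, T:{G} ∩→ {G}; cost 0
[col 0] LQ: children L:{C}, Q:{G} ∪→ {C,G}; cost 1
[col 0] ALQT: children AT:{G}, LQ:{C,G} ∩→ {G}; cost 0
[col 0] ADLQT: children ALQT:{G}, D:{C} ∪→ {C,G}; cost 1
[col 1] AT: children A:{A}, T:{T} ∪→ {A,T}; cost 1
[col 1] LQ: children L:{T}, Q:{A} ∪→ {A,T}; cost 1
[col 1] ALQT: children AT:{A,T}, LQ:{A,T} ∩→ {A,T}; cost 0
[col 1] ADLQT: children ALQT:{A,T}, D:{T} ∩→ {T}; cost 0
[col 2] AT: children A:{G}, T:{C} ∪→ {C,G}; cost 1
[col 2] LQ: children L:{T}, Q:{T} ∩→ {T}; cost 0
[col 2] ALQT: children AT:{C,G}, LQ:{T} ∪→ {C,G,T}; cost 1
[col 2] ADLQT: children ALQT:{C,G,T}, D:{G} ∩→ {G}; cost 0
[col 3] AT: children A:{G}, T:{C} ∪→ {C,G}; cost 1
[col 3] LQ: children L:{T}, Q:{A} ∪→ {A,T}; cost 1
[col 3] ALQT: children AT:{C,G}, LQ:{A,T} ∪→ {A,C,G,T}; cost 1
[col 3] ADLQT: children ALQT:{A,C,G,T}, D:{C} ∩→ {C}; cost 0
[col 4] AT: children A:{G}, T:{A} ∪→ {A,G}; cost 1
[col 4] LQ: children L:{G}, Q:{T} ∪→ {G,T}; cost 1
[col 4] ALQT: children AT:{A,G}, LQ:{G,T} ∩→ {G}; cost 0
[col 4] ADLQT: children ALQT:{G}, D:{C} ∪→ {C,G}; cost 1
[col 5] AT: children A:{T}, T:{C} ∪→ {C,T}; cost 1
[col 5] LQ: children L:{C}, Q:{C} ∩→ {C}; cost 0
[col 5] ALQT: children AT:{C,T}, LQ:{C} ∩→ {C}; cost 0
[col 5] ADLQT: children ALQT:{C}, D:{G} ∪→ {C,G}; cost 1
[col 6] AT: children A:{T}, T:{A} ∪→ {A,T}; cost 1
[col 6] LQ: children L:{T}, Q:{T} ∩→ {T}; cost 0
[col 6] ALQT: children AT:{A,T}, LQ:{T} ∩→ {T}; cost 0
[col 6] ADLQT: children ALQT:{T}, D:{C} ∪→ {C,T}; cost 1
[col 7] AT: children A:{A}, T:{G} ∪→ {A,G}; cost 1
[col 7] LQ: children L:{C}, Q:{G} ∪→ {C,G}; cost 1
[col 7] ALQT: children AT:{A,G}, LQ:{C,G} ∩→ {G}; cost 0
[col 7] ADLQT: children ALQT:{G}, D:{G} ∩→ {G}; cost 0
per-site changes: [2, 2, 2, 3, 3, 2, 2, 2]; total = 18

T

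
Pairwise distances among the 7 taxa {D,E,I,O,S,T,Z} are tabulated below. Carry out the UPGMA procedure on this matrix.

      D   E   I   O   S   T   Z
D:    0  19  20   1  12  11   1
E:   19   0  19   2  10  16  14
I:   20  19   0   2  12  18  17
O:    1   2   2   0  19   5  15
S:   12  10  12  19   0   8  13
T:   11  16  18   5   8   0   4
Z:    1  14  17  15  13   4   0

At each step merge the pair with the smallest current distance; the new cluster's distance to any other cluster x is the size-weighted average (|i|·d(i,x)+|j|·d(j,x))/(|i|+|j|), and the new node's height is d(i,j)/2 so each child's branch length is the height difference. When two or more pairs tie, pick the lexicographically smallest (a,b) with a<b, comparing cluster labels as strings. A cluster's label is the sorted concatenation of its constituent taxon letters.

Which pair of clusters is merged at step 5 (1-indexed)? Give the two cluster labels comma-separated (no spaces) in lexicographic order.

DOTZ,ES

step 1: merge (D,O) at d=1; branch lengths D→1/2, O→1/2; new cluster DO
  updated: d(DO,E)=21/2, d(DO,I)=11, d(DO,S)=31/2, d(DO,T)=8, d(DO,Z)=8
step 2: merge (T,Z) at d=4; branch lengths T→2, Z→2; new cluster TZ
  updated: d(DO,TZ)=8, d(E,TZ)=15, d(I,TZ)=35/2, d(S,TZ)=21/2
step 3: merge (DO,TZ) at d=8; branch lengths DO→7/2, TZ→2; new cluster DOTZ
  updated: d(DOTZ,E)=51/4, d(DOTZ,I)=57/4, d(DOTZ,S)=13
step 4: merge (E,S) at d=10; branch lengths E→5, S→5; new cluster ES
  updated: d(DOTZ,ES)=103/8, d(ES,I)=31/2
step 5: merge (DOTZ,ES) at d=103/8; branch lengths DOTZ→39/16, ES→23/16; new cluster DEOSTZ
  updated: d(DEOSTZ,I)=44/3
step 6: merge (DEOSTZ,I) at d=44/3; branch lengths DEOSTZ→43/48, I→22/3; new cluster DEIOSTZ
final tree: ((((D:1/2,O:1/2):7/2,(T:2,Z:2):2):39/16,(E:5,S:5):23/16):43/48,I:22/3)
total length: 1565/48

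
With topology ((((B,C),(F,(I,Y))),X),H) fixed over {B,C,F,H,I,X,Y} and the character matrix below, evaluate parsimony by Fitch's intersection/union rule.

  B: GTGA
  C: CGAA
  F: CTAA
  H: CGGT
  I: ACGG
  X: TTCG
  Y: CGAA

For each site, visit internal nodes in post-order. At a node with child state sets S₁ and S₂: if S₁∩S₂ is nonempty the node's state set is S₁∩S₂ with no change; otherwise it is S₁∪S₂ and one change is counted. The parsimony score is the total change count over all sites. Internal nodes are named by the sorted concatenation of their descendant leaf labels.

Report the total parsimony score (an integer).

14

[col 0] BC: children B:{G}, C:{C} ∪→ {C,G}; cost 1
[col 0] IY: children I:{A}, Y:{C} ∪→ {A,C}; cost 1
[col 0] FIY: children F:{C}, IY:{A,C} ∩→ {C}; cost 0
[col 0] BCFIY: children BC:{C,G}, FIY:{C} ∩→ {C}; cost 0
[col 0] BCFIXY: children BCFIY:{C}, X:{T} ∪→ {C,T}; cost 1
[col 0] BCFHIXY: children BCFIXY:{C,T}, H:{C} ∩→ {C}; cost 0
[col 1] BC: children B:{T}, C:{G} ∪→ {G,T}; cost 1
[col 1] IY: children I:{C}, Y:{G} ∪→ {C,G}; cost 1
[col 1] FIY: children F:{T}, IY:{C,G} ∪→ {C,G,T}; cost 1
[col 1] BCFIY: children BC:{G,T}, FIY:{C,G,T} ∩→ {G,T}; cost 0
[col 1] BCFIXY: children BCFIY:{G,T}, X:{T} ∩→ {T}; cost 0
[col 1] BCFHIXY: children BCFIXY:{T}, H:{G} ∪→ {G,T}; cost 1
[col 2] BC: children B:{G}, C:{A} ∪→ {A,G}; cost 1
[col 2] IY: children I:{G}, Y:{A} ∪→ {A,G}; cost 1
[col 2] FIY: children F:{A}, IY:{A,G} ∩→ {A}; cost 0
[col 2] BCFIY: children BC:{A,G}, FIY:{A} ∩→ {A}; cost 0
[col 2] BCFIXY: children BCFIY:{A}, X:{C} ∪→ {A,C}; cost 1
[col 2] BCFHIXY: children BCFIXY:{A,C}, H:{G} ∪→ {A,C,G}; cost 1
[col 3] BC: children B:{A}, C:{A} ∩→ {A}; cost 0
[col 3] IY: children I:{G}, Y:{A} ∪→ {A,G}; cost 1
[col 3] FIY: children F:{A}, IY:{A,G} ∩→ {A}; cost 0
[col 3] BCFIY: children BC:{A}, FIY:{A} ∩→ {A}; cost 0
[col 3] BCFIXY: children BCFIY:{A}, X:{G} ∪→ {A,G}; cost 1
[col 3] BCFHIXY: children BCFIXY:{A,G}, H:{T} ∪→ {A,G,T}; cost 1
per-site changes: [3, 4, 4, 3]; total = 14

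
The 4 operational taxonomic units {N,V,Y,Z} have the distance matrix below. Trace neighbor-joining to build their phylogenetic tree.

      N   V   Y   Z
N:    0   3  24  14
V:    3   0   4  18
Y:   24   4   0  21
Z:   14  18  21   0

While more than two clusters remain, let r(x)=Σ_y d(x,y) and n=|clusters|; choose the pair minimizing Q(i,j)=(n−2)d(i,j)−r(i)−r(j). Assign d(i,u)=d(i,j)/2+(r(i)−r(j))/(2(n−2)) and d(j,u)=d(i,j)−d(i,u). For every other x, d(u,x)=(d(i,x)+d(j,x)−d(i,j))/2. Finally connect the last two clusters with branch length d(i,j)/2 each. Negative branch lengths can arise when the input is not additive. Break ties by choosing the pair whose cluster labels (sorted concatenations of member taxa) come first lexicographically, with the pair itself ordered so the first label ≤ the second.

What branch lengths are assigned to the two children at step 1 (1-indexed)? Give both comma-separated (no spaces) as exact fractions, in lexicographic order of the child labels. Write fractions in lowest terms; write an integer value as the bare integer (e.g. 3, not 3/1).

4,10

iteration 1: select N,Z (d=14, Q=-66); attach at lengths (4, 10); label the merged cluster NZ
  updated: d(NZ,V)=7/2, d(NZ,Y)=31/2
iteration 2: select NZ,V (d=7/2, Q=-23); attach at lengths (15/2, -4); label the merged cluster NVZ
  updated: d(NVZ,Y)=8
iteration 3: select NVZ,Y (d=8); attach at lengths (4, 4); label the merged cluster NVYZ
final tree: (((N:4,Z:10):15/2,V:-4):4,Y:4)
total length: 51/2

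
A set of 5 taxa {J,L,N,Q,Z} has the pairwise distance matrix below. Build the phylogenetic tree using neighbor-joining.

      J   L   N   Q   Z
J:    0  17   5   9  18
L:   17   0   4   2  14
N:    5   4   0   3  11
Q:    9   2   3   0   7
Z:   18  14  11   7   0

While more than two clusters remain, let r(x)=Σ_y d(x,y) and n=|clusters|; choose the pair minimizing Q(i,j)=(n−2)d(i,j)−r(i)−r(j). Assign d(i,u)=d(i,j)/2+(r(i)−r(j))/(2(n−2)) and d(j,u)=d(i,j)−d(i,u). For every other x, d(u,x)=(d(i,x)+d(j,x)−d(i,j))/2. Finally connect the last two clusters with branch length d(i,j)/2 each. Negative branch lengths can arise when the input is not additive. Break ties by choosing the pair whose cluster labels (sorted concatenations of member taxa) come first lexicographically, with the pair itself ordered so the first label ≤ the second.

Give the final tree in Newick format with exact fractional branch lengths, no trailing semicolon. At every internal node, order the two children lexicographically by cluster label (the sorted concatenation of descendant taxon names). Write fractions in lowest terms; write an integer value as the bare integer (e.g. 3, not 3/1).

iteration 1: select J,N (d=5, Q=-57); attach at lengths (41/6, -11/6); label the merged cluster JN
  updated: d(JN,L)=8, d(JN,Q)=7/2, d(JN,Z)=12
iteration 2: select JN,Z (d=12, Q=-65/2); attach at lengths (29/8, 67/8); label the merged cluster JNZ
  updated: d(JNZ,L)=5, d(JNZ,Q)=-3/4
iteration 3: select JNZ,L (d=5, Q=-25/4); attach at lengths (9/8, 31/8); label the merged cluster JLNZ
  updated: d(JLNZ,Q)=-15/8
iteration 4: select JLNZ,Q (d=-15/8); attach at lengths (-15/16, -15/16); label the merged cluster JLNQZ
final tree: ((((J:41/6,N:-11/6):29/8,Z:67/8):9/8,L:31/8):-15/16,Q:-15/16)
total length: 161/8

((((J:41/6,N:-11/6):29/8,Z:67/8):9/8,L:31/8):-15/16,Q:-15/16)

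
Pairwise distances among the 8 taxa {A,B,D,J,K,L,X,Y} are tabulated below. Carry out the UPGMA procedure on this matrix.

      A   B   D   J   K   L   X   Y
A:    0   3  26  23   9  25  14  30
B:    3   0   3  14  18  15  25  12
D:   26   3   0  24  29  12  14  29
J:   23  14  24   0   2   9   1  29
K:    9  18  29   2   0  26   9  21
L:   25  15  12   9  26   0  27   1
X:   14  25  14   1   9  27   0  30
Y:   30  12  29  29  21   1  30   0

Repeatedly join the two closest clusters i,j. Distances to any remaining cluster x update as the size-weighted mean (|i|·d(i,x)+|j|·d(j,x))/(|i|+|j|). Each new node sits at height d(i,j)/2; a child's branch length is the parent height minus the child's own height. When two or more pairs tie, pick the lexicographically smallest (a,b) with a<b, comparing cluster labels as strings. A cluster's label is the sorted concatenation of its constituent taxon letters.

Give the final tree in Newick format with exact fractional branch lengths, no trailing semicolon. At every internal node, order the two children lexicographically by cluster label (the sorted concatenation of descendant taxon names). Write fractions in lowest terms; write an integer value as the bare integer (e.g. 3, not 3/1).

step 1: merge (J,X) at d=1; branch lengths J→1/2, X→1/2; new cluster JX
  updated: d(A,JX)=37/2, d(B,JX)=39/2, d(D,JX)=19, d(JX,K)=11/2, d(JX,L)=18, d(JX,Y)=59/2
step 2: merge (L,Y) at d=1; branch lengths L→1/2, Y→1/2; new cluster LY
  updated: d(A,LY)=55/2, d(B,LY)=27/2, d(D,LY)=41/2, d(JX,LY)=95/4, d(K,LY)=47/2
step 3: merge (A,B) at d=3; branch lengths A→3/2, B→3/2; new cluster AB
  updated: d(AB,D)=29/2, d(AB,JX)=19, d(AB,K)=27/2, d(AB,LY)=41/2
step 4: merge (JX,K) at d=11/2; branch lengths JX→9/4, K→11/4; new cluster JKX
  updated: d(AB,JKX)=103/6, d(D,JKX)=67/3, d(JKX,LY)=71/3
step 5: merge (AB,D) at d=29/2; branch lengths AB→23/4, D→29/4; new cluster ABD
  updated: d(ABD,JKX)=170/9, d(ABD,LY)=41/2
step 6: merge (ABD,JKX) at d=170/9; branch lengths ABD→79/36, JKX→241/36; new cluster ABDJKX
  updated: d(ABDJKX,LY)=265/12
step 7: merge (ABDJKX,LY) at d=265/12; branch lengths ABDJKX→115/72, LY→253/24; new cluster ABDJKLXY
final tree: ((((A:3/2,B:3/2):23/4,D:29/4):79/36,((J:1/2,X:1/2):9/4,K:11/4):241/36):115/72,(L:1/2,Y:1/2):253/24)
total length: 1585/36

((((A:3/2,B:3/2):23/4,D:29/4):79/36,((J:1/2,X:1/2):9/4,K:11/4):241/36):115/72,(L:1/2,Y:1/2):253/24)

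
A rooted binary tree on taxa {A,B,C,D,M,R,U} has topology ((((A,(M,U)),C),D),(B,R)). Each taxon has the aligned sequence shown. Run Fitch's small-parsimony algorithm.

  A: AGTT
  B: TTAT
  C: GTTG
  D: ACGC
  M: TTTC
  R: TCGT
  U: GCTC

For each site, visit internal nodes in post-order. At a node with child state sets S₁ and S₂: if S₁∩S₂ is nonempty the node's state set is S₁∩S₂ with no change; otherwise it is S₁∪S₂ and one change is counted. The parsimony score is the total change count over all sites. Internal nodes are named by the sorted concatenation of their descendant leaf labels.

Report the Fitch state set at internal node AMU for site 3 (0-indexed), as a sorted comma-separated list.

C,T

[col 0] MU: children M:{T}, U:{G} ∪→ {G,T}; cost 1
[col 0] AMU: children A:{A}, MU:{G,T} ∪→ {A,G,T}; cost 1
[col 0] ACMU: children AMU:{A,G,T}, C:{G} ∩→ {G}; cost 0
[col 0] ACDMU: children ACMU:{G}, D:{A} ∪→ {A,G}; cost 1
[col 0] BR: children B:{T}, R:{T} ∩→ {T}; cost 0
[col 0] ABCDMRU: children ACDMU:{A,G}, BR:{T} ∪→ {A,G,T}; cost 1
[col 1] MU: children M:{T}, U:{C} ∪→ {C,T}; cost 1
[col 1] AMU: children A:{G}, MU:{C,T} ∪→ {C,G,T}; cost 1
[col 1] ACMU: children AMU:{C,G,T}, C:{T} ∩→ {T}; cost 0
[col 1] ACDMU: children ACMU:{T}, D:{C} ∪→ {C,T}; cost 1
[col 1] BR: children B:{T}, R:{C} ∪→ {C,T}; cost 1
[col 1] ABCDMRU: children ACDMU:{C,T}, BR:{C,T} ∩→ {C,T}; cost 0
[col 2] MU: children M:{T}, U:{T} ∩→ {T}; cost 0
[col 2] AMU: children A:{T}, MU:{T} ∩→ {T}; cost 0
[col 2] ACMU: children AMU:{T}, C:{T} ∩→ {T}; cost 0
[col 2] ACDMU: children ACMU:{T}, D:{G} ∪→ {G,T}; cost 1
[col 2] BR: children B:{A}, R:{G} ∪→ {A,G}; cost 1
[col 2] ABCDMRU: children ACDMU:{G,T}, BR:{A,G} ∩→ {G}; cost 0
[col 3] MU: children M:{C}, U:{C} ∩→ {C}; cost 0
[col 3] AMU: children A:{T}, MU:{C} ∪→ {C,T}; cost 1
[col 3] ACMU: children AMU:{C,T}, C:{G} ∪→ {C,G,T}; cost 1
[col 3] ACDMU: children ACMU:{C,G,T}, D:{C} ∩→ {C}; cost 0
[col 3] BR: children B:{T}, R:{T} ∩→ {T}; cost 0
[col 3] ABCDMRU: children ACDMU:{C}, BR:{T} ∪→ {C,T}; cost 1
per-site changes: [4, 4, 2, 3]; total = 13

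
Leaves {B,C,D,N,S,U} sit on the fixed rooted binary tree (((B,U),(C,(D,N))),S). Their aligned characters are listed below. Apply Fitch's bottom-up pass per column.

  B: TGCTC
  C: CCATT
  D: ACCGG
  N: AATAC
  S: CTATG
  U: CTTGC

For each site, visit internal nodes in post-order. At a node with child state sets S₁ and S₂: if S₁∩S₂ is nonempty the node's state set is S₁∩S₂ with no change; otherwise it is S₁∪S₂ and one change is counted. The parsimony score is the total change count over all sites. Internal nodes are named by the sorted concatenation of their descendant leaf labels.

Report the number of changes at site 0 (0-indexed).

2

site 0, node BU: B={T} ∪ U={C} → {C,T} (+1)
site 0, node DN: D={A} ∩ N={A} → {A} (+0)
site 0, node CDN: C={C} ∪ DN={A} → {A,C} (+1)
site 0, node BCDNU: BU={C,T} ∩ CDN={A,C} → {C} (+0)
site 0, node BCDNSU: BCDNU={C} ∩ S={C} → {C} (+0)
site 1, node BU: B={G} ∪ U={T} → {G,T} (+1)
site 1, node DN: D={C} ∪ N={A} → {A,C} (+1)
site 1, node CDN: C={C} ∩ DN={A,C} → {C} (+0)
site 1, node BCDNU: BU={G,T} ∪ CDN={C} → {C,G,T} (+1)
site 1, node BCDNSU: BCDNU={C,G,T} ∩ S={T} → {T} (+0)
site 2, node BU: B={C} ∪ U={T} → {C,T} (+1)
site 2, node DN: D={C} ∪ N={T} → {C,T} (+1)
site 2, node CDN: C={A} ∪ DN={C,T} → {A,C,T} (+1)
site 2, node BCDNU: BU={C,T} ∩ CDN={A,C,T} → {C,T} (+0)
site 2, node BCDNSU: BCDNU={C,T} ∪ S={A} → {A,C,T} (+1)
site 3, node BU: B={T} ∪ U={G} → {G,T} (+1)
site 3, node DN: D={G} ∪ N={A} → {A,G} (+1)
site 3, node CDN: C={T} ∪ DN={A,G} → {A,G,T} (+1)
site 3, node BCDNU: BU={G,T} ∩ CDN={A,G,T} → {G,T} (+0)
site 3, node BCDNSU: BCDNU={G,T} ∩ S={T} → {T} (+0)
site 4, node BU: B={C} ∩ U={C} → {C} (+0)
site 4, node DN: D={G} ∪ N={C} → {C,G} (+1)
site 4, node CDN: C={T} ∪ DN={C,G} → {C,G,T} (+1)
site 4, node BCDNU: BU={C} ∩ CDN={C,G,T} → {C} (+0)
site 4, node BCDNSU: BCDNU={C} ∪ S={G} → {C,G} (+1)
per-site changes: [2, 3, 4, 3, 3]; total = 15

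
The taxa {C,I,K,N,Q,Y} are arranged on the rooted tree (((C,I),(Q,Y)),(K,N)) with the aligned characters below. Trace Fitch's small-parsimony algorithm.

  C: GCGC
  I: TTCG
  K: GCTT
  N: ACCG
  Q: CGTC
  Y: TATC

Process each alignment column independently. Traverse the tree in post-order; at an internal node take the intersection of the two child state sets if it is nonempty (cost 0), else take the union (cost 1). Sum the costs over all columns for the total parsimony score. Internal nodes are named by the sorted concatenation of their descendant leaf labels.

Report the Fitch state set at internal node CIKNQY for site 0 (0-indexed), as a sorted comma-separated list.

site 0, node CI: C={G} ∪ I={T} → {G,T} (+1)
site 0, node QY: Q={C} ∪ Y={T} → {C,T} (+1)
site 0, node CIQY: CI={G,T} ∩ QY={C,T} → {T} (+0)
site 0, node KN: K={G} ∪ N={A} → {A,G} (+1)
site 0, node CIKNQY: CIQY={T} ∪ KN={A,G} → {A,G,T} (+1)
site 1, node CI: C={C} ∪ I={T} → {C,T} (+1)
site 1, node QY: Q={G} ∪ Y={A} → {A,G} (+1)
site 1, node CIQY: CI={C,T} ∪ QY={A,G} → {A,C,G,T} (+1)
site 1, node KN: K={C} ∩ N={C} → {C} (+0)
site 1, node CIKNQY: CIQY={A,C,G,T} ∩ KN={C} → {C} (+0)
site 2, node CI: C={G} ∪ I={C} → {C,G} (+1)
site 2, node QY: Q={T} ∩ Y={T} → {T} (+0)
site 2, node CIQY: CI={C,G} ∪ QY={T} → {C,G,T} (+1)
site 2, node KN: K={T} ∪ N={C} → {C,T} (+1)
site 2, node CIKNQY: CIQY={C,G,T} ∩ KN={C,T} → {C,T} (+0)
site 3, node CI: C={C} ∪ I={G} → {C,G} (+1)
site 3, node QY: Q={C} ∩ Y={C} → {C} (+0)
site 3, node CIQY: CI={C,G} ∩ QY={C} → {C} (+0)
site 3, node KN: K={T} ∪ N={G} → {G,T} (+1)
site 3, node CIKNQY: CIQY={C} ∪ KN={G,T} → {C,G,T} (+1)
per-site changes: [4, 3, 3, 3]; total = 13

A,G,T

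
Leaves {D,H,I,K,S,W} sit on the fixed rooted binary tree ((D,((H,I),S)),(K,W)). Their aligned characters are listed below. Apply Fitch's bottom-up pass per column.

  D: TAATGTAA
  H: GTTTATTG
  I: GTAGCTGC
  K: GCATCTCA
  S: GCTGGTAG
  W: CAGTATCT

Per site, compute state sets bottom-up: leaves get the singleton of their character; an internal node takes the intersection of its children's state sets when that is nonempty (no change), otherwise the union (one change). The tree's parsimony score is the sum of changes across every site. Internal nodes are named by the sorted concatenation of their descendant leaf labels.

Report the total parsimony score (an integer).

20

[col 0] HI: children H:{G}, I:{G} ∩→ {G}; cost 0
[col 0] HIS: children HI:{G}, S:{G} ∩→ {G}; cost 0
[col 0] DHIS: children D:{T}, HIS:{G} ∪→ {G,T}; cost 1
[col 0] KW: children K:{G}, W:{C} ∪→ {C,G}; cost 1
[col 0] DHIKSW: children DHIS:{G,T}, KW:{C,G} ∩→ {G}; cost 0
[col 1] HI: children H:{T}, I:{T} ∩→ {T}; cost 0
[col 1] HIS: children HI:{T}, S:{C} ∪→ {C,T}; cost 1
[col 1] DHIS: children D:{A}, HIS:{C,T} ∪→ {A,C,T}; cost 1
[col 1] KW: children K:{C}, W:{A} ∪→ {A,C}; cost 1
[col 1] DHIKSW: children DHIS:{A,C,T}, KW:{A,C} ∩→ {A,C}; cost 0
[col 2] HI: children H:{T}, I:{A} ∪→ {A,T}; cost 1
[col 2] HIS: children HI:{A,T}, S:{T} ∩→ {T}; cost 0
[col 2] DHIS: children D:{A}, HIS:{T} ∪→ {A,T}; cost 1
[col 2] KW: children K:{A}, W:{G} ∪→ {A,G}; cost 1
[col 2] DHIKSW: children DHIS:{A,T}, KW:{A,G} ∩→ {A}; cost 0
[col 3] HI: children H:{T}, I:{G} ∪→ {G,T}; cost 1
[col 3] HIS: children HI:{G,T}, S:{G} ∩→ {G}; cost 0
[col 3] DHIS: children D:{T}, HIS:{G} ∪→ {G,T}; cost 1
[col 3] KW: children K:{T}, W:{T} ∩→ {T}; cost 0
[col 3] DHIKSW: children DHIS:{G,T}, KW:{T} ∩→ {T}; cost 0
[col 4] HI: children H:{A}, I:{C} ∪→ {A,C}; cost 1
[col 4] HIS: children HI:{A,C}, S:{G} ∪→ {A,C,G}; cost 1
[col 4] DHIS: children D:{G}, HIS:{A,C,G} ∩→ {G}; cost 0
[col 4] KW: children K:{C}, W:{A} ∪→ {A,C}; cost 1
[col 4] DHIKSW: children DHIS:{G}, KW:{A,C} ∪→ {A,C,G}; cost 1
[col 5] HI: children H:{T}, I:{T} ∩→ {T}; cost 0
[col 5] HIS: children HI:{T}, S:{T} ∩→ {T}; cost 0
[col 5] DHIS: children D:{T}, HIS:{T} ∩→ {T}; cost 0
[col 5] KW: children K:{T}, W:{T} ∩→ {T}; cost 0
[col 5] DHIKSW: children DHIS:{T}, KW:{T} ∩→ {T}; cost 0
[col 6] HI: children H:{T}, I:{G} ∪→ {G,T}; cost 1
[col 6] HIS: children HI:{G,T}, S:{A} ∪→ {A,G,T}; cost 1
[col 6] DHIS: children D:{A}, HIS:{A,G,T} ∩→ {A}; cost 0
[col 6] KW: children K:{C}, W:{C} ∩→ {C}; cost 0
[col 6] DHIKSW: children DHIS:{A}, KW:{C} ∪→ {A,C}; cost 1
[col 7] HI: children H:{G}, I:{C} ∪→ {C,G}; cost 1
[col 7] HIS: children HI:{C,G}, S:{G} ∩→ {G}; cost 0
[col 7] DHIS: children D:{A}, HIS:{G} ∪→ {A,G}; cost 1
[col 7] KW: children K:{A}, W:{T} ∪→ {A,T}; cost 1
[col 7] DHIKSW: children DHIS:{A,G}, KW:{A,T} ∩→ {A}; cost 0
per-site changes: [2, 3, 3, 2, 4, 0, 3, 3]; total = 20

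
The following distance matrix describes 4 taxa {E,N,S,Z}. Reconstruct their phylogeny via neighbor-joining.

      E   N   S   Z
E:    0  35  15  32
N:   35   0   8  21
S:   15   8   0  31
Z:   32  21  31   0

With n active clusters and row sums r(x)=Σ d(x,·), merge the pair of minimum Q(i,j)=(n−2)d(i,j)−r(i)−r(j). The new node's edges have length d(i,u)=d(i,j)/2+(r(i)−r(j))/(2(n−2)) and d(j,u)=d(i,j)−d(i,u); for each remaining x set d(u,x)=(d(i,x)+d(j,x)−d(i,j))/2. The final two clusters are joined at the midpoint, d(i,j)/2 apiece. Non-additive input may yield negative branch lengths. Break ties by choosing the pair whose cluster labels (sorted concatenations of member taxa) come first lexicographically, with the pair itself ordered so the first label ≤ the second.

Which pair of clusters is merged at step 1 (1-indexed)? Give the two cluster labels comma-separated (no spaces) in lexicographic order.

iteration 1: select E,S (d=15, Q=-106); attach at lengths (29/2, 1/2); label the merged cluster ES
  updated: d(ES,N)=14, d(ES,Z)=24
iteration 2: select ES,N (d=14, Q=-59); attach at lengths (17/2, 11/2); label the merged cluster ENS
  updated: d(ENS,Z)=31/2
iteration 3: select ENS,Z (d=31/2); attach at lengths (31/4, 31/4); label the merged cluster ENSZ
final tree: (((E:29/2,S:1/2):17/2,N:11/2):31/4,Z:31/4)
total length: 89/2

E,S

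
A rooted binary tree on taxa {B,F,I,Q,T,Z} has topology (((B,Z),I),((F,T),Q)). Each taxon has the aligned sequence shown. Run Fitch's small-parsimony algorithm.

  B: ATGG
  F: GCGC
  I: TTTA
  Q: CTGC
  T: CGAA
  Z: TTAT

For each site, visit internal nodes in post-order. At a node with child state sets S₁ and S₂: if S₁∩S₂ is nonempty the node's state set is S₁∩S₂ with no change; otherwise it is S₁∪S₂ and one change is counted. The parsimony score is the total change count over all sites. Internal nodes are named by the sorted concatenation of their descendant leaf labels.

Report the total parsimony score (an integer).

12

site 0, node BZ: B={A} ∪ Z={T} → {A,T} (+1)
site 0, node BIZ: BZ={A,T} ∩ I={T} → {T} (+0)
site 0, node FT: F={G} ∪ T={C} → {C,G} (+1)
site 0, node FQT: FT={C,G} ∩ Q={C} → {C} (+0)
site 0, node BFIQTZ: BIZ={T} ∪ FQT={C} → {C,T} (+1)
site 1, node BZ: B={T} ∩ Z={T} → {T} (+0)
site 1, node BIZ: BZ={T} ∩ I={T} → {T} (+0)
site 1, node FT: F={C} ∪ T={G} → {C,G} (+1)
site 1, node FQT: FT={C,G} ∪ Q={T} → {C,G,T} (+1)
site 1, node BFIQTZ: BIZ={T} ∩ FQT={C,G,T} → {T} (+0)
site 2, node BZ: B={G} ∪ Z={A} → {A,G} (+1)
site 2, node BIZ: BZ={A,G} ∪ I={T} → {A,G,T} (+1)
site 2, node FT: F={G} ∪ T={A} → {A,G} (+1)
site 2, node FQT: FT={A,G} ∩ Q={G} → {G} (+0)
site 2, node BFIQTZ: BIZ={A,G,T} ∩ FQT={G} → {G} (+0)
site 3, node BZ: B={G} ∪ Z={T} → {G,T} (+1)
site 3, node BIZ: BZ={G,T} ∪ I={A} → {A,G,T} (+1)
site 3, node FT: F={C} ∪ T={A} → {A,C} (+1)
site 3, node FQT: FT={A,C} ∩ Q={C} → {C} (+0)
site 3, node BFIQTZ: BIZ={A,G,T} ∪ FQT={C} → {A,C,G,T} (+1)
per-site changes: [3, 2, 3, 4]; total = 12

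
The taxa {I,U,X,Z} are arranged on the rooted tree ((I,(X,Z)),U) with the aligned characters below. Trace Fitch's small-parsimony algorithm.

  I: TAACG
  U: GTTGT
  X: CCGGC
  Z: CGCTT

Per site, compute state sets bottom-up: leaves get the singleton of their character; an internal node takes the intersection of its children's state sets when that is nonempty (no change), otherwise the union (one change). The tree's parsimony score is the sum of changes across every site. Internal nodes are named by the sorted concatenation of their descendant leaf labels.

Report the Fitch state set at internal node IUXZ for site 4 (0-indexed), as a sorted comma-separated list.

site 0, node XZ: X={C} ∩ Z={C} → {C} (+0)
site 0, node IXZ: I={T} ∪ XZ={C} → {C,T} (+1)
site 0, node IUXZ: IXZ={C,T} ∪ U={G} → {C,G,T} (+1)
site 1, node XZ: X={C} ∪ Z={G} → {C,G} (+1)
site 1, node IXZ: I={A} ∪ XZ={C,G} → {A,C,G} (+1)
site 1, node IUXZ: IXZ={A,C,G} ∪ U={T} → {A,C,G,T} (+1)
site 2, node XZ: X={G} ∪ Z={C} → {C,G} (+1)
site 2, node IXZ: I={A} ∪ XZ={C,G} → {A,C,G} (+1)
site 2, node IUXZ: IXZ={A,C,G} ∪ U={T} → {A,C,G,T} (+1)
site 3, node XZ: X={G} ∪ Z={T} → {G,T} (+1)
site 3, node IXZ: I={C} ∪ XZ={G,T} → {C,G,T} (+1)
site 3, node IUXZ: IXZ={C,G,T} ∩ U={G} → {G} (+0)
site 4, node XZ: X={C} ∪ Z={T} → {C,T} (+1)
site 4, node IXZ: I={G} ∪ XZ={C,T} → {C,G,T} (+1)
site 4, node IUXZ: IXZ={C,G,T} ∩ U={T} → {T} (+0)
per-site changes: [2, 3, 3, 2, 2]; total = 12

T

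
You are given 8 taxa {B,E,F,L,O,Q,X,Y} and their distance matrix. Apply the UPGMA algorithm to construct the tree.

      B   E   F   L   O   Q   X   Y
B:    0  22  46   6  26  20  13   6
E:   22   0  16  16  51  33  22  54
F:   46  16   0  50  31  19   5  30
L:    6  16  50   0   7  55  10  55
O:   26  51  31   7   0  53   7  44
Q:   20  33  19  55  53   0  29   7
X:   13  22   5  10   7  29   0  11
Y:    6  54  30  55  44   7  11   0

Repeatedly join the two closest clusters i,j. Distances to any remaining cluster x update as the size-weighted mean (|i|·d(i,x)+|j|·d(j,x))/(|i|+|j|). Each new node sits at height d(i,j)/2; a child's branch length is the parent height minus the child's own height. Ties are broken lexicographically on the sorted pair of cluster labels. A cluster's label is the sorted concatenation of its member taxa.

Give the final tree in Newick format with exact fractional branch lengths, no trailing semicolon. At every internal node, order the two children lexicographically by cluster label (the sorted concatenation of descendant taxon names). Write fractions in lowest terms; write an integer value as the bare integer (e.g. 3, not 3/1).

1. join F+X (d=5) ⇒ FX; edges |F|=5/2, |X|=5/2
  updated: d(B,FX)=59/2, d(E,FX)=19, d(FX,L)=30, d(FX,O)=19, d(FX,Q)=24, d(FX,Y)=41/2
2. join B+L (d=6) ⇒ BL; edges |B|=3, |L|=3
  updated: d(BL,E)=19, d(BL,FX)=119/4, d(BL,O)=33/2, d(BL,Q)=75/2, d(BL,Y)=61/2
3. join Q+Y (d=7) ⇒ QY; edges |Q|=7/2, |Y|=7/2
  updated: d(BL,QY)=34, d(E,QY)=87/2, d(FX,QY)=89/4, d(O,QY)=97/2
4. join BL+O (d=33/2) ⇒ BLO; edges |BL|=21/4, |O|=33/4
  updated: d(BLO,E)=89/3, d(BLO,FX)=157/6, d(BLO,QY)=233/6
5. join E+FX (d=19) ⇒ EFX; edges |E|=19/2, |FX|=7
  updated: d(BLO,EFX)=82/3, d(EFX,QY)=88/3
6. join BLO+EFX (d=82/3) ⇒ BEFLOX; edges |BLO|=65/12, |EFX|=25/6
  updated: d(BEFLOX,QY)=409/12
7. join BEFLOX+QY (d=409/12) ⇒ BEFLOQXY; edges |BEFLOX|=27/8, |QY|=325/24
final tree: ((((B:3,L:3):21/4,O:33/4):65/12,(E:19/2,(F:5/2,X:5/2):7):25/6):27/8,(Q:7/2,Y:7/2):325/24)
total length: 149/2

((((B:3,L:3):21/4,O:33/4):65/12,(E:19/2,(F:5/2,X:5/2):7):25/6):27/8,(Q:7/2,Y:7/2):325/24)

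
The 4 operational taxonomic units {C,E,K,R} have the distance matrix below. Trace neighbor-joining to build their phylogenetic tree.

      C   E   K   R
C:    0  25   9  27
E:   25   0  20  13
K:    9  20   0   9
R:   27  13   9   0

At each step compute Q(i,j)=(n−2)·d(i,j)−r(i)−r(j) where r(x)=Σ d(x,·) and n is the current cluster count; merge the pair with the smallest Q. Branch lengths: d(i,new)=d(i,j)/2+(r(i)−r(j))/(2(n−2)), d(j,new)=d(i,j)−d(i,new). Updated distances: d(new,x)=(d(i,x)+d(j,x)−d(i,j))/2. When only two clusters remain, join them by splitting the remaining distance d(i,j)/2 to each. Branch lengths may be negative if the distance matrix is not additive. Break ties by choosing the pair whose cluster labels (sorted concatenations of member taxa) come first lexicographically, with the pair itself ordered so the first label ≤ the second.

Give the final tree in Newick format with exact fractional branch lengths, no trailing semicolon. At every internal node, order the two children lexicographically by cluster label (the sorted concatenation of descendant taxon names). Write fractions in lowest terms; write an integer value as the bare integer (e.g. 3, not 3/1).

step 1: merge (C,K) at d=9, Q=-81; branch lengths C→41/4, K→-5/4; new cluster CK
  updated: d(CK,E)=18, d(CK,R)=27/2
step 2: merge (CK,E) at d=18, Q=-89/2; branch lengths CK→37/4, E→35/4; new cluster CEK
  updated: d(CEK,R)=17/4
step 3: merge (CEK,R) at d=17/4; branch lengths CEK→17/8, R→17/8; new cluster CEKR
final tree: (((C:41/4,K:-5/4):37/4,E:35/4):17/8,R:17/8)
total length: 125/4

(((C:41/4,K:-5/4):37/4,E:35/4):17/8,R:17/8)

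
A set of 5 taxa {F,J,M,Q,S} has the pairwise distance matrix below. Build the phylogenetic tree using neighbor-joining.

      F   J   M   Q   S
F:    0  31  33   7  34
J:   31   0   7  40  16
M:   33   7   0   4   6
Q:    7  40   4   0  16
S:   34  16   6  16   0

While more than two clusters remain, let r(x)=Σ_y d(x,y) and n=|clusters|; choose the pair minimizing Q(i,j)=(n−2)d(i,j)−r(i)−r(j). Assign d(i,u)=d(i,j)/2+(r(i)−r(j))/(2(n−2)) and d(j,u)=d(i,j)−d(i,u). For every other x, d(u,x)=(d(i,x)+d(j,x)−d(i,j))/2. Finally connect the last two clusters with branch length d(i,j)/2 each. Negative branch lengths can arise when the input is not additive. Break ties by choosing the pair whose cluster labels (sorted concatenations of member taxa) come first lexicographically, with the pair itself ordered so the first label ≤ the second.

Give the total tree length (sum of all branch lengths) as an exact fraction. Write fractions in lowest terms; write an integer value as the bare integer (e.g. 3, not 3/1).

iteration 1: select F,Q (d=7, Q=-151); attach at lengths (59/6, -17/6); label the merged cluster FQ
  updated: d(FQ,J)=32, d(FQ,M)=15, d(FQ,S)=43/2
iteration 2: select FQ,S (d=43/2, Q=-69); attach at lengths (17, 9/2); label the merged cluster FQS
  updated: d(FQS,J)=53/4, d(FQS,M)=-1/4
iteration 3: select FQS,J (d=53/4, Q=-20); attach at lengths (3, 41/4); label the merged cluster FJQS
  updated: d(FJQS,M)=-13/4
iteration 4: select FJQS,M (d=-13/4); attach at lengths (-13/8, -13/8); label the merged cluster FJMQS
final tree: ((((F:59/6,Q:-17/6):17,S:9/2):3,J:41/4):-13/8,M:-13/8)
total length: 77/2

77/2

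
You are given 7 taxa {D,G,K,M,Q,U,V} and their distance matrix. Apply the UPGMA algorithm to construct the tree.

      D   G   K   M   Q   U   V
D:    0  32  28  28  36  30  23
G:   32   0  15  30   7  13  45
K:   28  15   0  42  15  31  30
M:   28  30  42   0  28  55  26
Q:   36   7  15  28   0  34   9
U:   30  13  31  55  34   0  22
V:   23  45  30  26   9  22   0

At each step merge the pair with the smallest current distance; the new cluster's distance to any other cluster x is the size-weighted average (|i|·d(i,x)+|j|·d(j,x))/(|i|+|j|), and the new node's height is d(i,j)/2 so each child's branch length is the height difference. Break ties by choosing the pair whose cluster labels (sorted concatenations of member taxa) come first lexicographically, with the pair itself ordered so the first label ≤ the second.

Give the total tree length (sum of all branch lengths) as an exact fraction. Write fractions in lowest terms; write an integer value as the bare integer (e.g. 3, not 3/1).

1. join G+Q (d=7) ⇒ GQ; edges |G|=7/2, |Q|=7/2
  updated: d(D,GQ)=34, d(GQ,K)=15, d(GQ,M)=29, d(GQ,U)=47/2, d(GQ,V)=27
2. join GQ+K (d=15) ⇒ GKQ; edges |GQ|=4, |K|=15/2
  updated: d(D,GKQ)=32, d(GKQ,M)=100/3, d(GKQ,U)=26, d(GKQ,V)=28
3. join U+V (d=22) ⇒ UV; edges |U|=11, |V|=11
  updated: d(D,UV)=53/2, d(GKQ,UV)=27, d(M,UV)=81/2
4. join D+UV (d=53/2) ⇒ DUV; edges |D|=53/4, |UV|=9/4
  updated: d(DUV,GKQ)=86/3, d(DUV,M)=109/3
5. join DUV+GKQ (d=86/3) ⇒ DGKQUV; edges |DUV|=13/12, |GKQ|=41/6
  updated: d(DGKQUV,M)=209/6
6. join DGKQUV+M (d=209/6) ⇒ DGKMQUV; edges |DGKQUV|=37/12, |M|=209/12
final tree: (((D:53/4,(U:11,V:11):9/4):13/12,((G:7/2,Q:7/2):4,K:15/2):41/6):37/12,M:209/12)
total length: 1013/12

1013/12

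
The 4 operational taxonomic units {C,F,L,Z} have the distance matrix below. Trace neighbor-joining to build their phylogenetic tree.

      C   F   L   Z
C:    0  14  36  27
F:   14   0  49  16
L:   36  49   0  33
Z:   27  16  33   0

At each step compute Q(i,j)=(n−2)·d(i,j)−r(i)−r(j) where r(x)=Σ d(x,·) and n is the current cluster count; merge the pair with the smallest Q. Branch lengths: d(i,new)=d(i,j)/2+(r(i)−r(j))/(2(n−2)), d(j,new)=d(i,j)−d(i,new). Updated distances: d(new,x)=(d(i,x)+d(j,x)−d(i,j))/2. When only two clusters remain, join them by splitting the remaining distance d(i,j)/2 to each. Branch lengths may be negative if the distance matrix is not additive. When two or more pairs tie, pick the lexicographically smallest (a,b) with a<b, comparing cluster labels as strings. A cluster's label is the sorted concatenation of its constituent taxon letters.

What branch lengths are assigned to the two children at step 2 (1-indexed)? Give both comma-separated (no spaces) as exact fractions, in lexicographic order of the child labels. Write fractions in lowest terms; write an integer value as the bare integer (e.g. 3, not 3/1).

17/2,27

1. join C+F (d=14, Q=-128) ⇒ CF; edges |C|=13/2, |F|=15/2
  updated: d(CF,L)=71/2, d(CF,Z)=29/2
2. join CF+L (d=71/2, Q=-83) ⇒ CFL; edges |CF|=17/2, |L|=27
  updated: d(CFL,Z)=6
3. join CFL+Z (d=6) ⇒ CFLZ; edges |CFL|=3, |Z|=3
final tree: (((C:13/2,F:15/2):17/2,L:27):3,Z:3)
total length: 111/2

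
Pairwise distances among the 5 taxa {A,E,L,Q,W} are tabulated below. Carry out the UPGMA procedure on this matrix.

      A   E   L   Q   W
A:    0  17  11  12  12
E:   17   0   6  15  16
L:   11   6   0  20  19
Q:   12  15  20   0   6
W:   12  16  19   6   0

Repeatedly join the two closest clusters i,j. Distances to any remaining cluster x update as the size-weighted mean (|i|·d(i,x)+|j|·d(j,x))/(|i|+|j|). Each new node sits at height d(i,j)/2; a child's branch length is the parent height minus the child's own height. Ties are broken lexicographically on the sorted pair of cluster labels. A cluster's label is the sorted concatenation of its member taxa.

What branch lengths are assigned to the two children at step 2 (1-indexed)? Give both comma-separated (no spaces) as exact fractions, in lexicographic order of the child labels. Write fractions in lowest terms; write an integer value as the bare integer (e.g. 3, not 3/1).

1. join E+L (d=6) ⇒ EL; edges |E|=3, |L|=3
  updated: d(A,EL)=14, d(EL,Q)=35/2, d(EL,W)=35/2
2. join Q+W (d=6) ⇒ QW; edges |Q|=3, |W|=3
  updated: d(A,QW)=12, d(EL,QW)=35/2
3. join A+QW (d=12) ⇒ AQW; edges |A|=6, |QW|=3
  updated: d(AQW,EL)=49/3
4. join AQW+EL (d=49/3) ⇒ AELQW; edges |AQW|=13/6, |EL|=31/6
final tree: ((A:6,(Q:3,W:3):3):13/6,(E:3,L:3):31/6)
total length: 85/3

3,3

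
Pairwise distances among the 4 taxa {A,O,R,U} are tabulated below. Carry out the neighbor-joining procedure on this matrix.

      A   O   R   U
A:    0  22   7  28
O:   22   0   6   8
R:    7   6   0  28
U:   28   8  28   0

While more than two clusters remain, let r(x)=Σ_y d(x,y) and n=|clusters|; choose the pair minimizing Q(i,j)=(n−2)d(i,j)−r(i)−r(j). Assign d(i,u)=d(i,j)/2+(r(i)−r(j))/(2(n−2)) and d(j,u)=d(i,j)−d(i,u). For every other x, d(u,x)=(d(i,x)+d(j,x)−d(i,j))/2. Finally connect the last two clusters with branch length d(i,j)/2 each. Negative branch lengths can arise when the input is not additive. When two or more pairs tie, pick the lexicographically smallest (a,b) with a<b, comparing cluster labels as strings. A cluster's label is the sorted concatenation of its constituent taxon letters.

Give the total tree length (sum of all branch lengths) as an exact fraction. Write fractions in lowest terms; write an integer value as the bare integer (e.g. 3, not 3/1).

57/2

iteration 1: select A,R (d=7, Q=-84); attach at lengths (15/2, -1/2); label the merged cluster AR
  updated: d(AR,O)=21/2, d(AR,U)=49/2
iteration 2: select AR,O (d=21/2, Q=-43); attach at lengths (27/2, -3); label the merged cluster AOR
  updated: d(AOR,U)=11
iteration 3: select AOR,U (d=11); attach at lengths (11/2, 11/2); label the merged cluster AORU
final tree: (((A:15/2,R:-1/2):27/2,O:-3):11/2,U:11/2)
total length: 57/2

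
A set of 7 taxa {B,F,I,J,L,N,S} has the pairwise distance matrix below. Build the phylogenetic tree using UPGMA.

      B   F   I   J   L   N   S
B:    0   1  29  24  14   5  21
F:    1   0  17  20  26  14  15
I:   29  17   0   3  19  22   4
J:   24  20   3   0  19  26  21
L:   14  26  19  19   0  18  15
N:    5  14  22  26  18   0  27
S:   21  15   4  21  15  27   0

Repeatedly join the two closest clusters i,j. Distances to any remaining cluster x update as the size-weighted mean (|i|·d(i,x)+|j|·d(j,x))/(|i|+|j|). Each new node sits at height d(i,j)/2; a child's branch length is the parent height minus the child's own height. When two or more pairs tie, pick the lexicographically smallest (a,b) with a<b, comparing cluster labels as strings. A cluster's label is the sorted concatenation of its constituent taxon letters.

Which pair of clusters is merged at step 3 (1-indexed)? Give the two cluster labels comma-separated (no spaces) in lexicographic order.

BF,N

1. join B+F (d=1) ⇒ BF; edges |B|=1/2, |F|=1/2
  updated: d(BF,I)=23, d(BF,J)=22, d(BF,L)=20, d(BF,N)=19/2, d(BF,S)=18
2. join I+J (d=3) ⇒ IJ; edges |I|=3/2, |J|=3/2
  updated: d(BF,IJ)=45/2, d(IJ,L)=19, d(IJ,N)=24, d(IJ,S)=25/2
3. join BF+N (d=19/2) ⇒ BFN; edges |BF|=17/4, |N|=19/4
  updated: d(BFN,IJ)=23, d(BFN,L)=58/3, d(BFN,S)=21
4. join IJ+S (d=25/2) ⇒ IJS; edges |IJ|=19/4, |S|=25/4
  updated: d(BFN,IJS)=67/3, d(IJS,L)=53/3
5. join IJS+L (d=53/3) ⇒ IJLS; edges |IJS|=31/12, |L|=53/6
  updated: d(BFN,IJLS)=259/12
6. join BFN+IJLS (d=259/12) ⇒ BFIJLNS; edges |BFN|=145/24, |IJLS|=47/24
final tree: (((B:1/2,F:1/2):17/4,N:19/4):145/24,(((I:3/2,J:3/2):19/4,S:25/4):31/12,L:53/6):47/24)
total length: 521/12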